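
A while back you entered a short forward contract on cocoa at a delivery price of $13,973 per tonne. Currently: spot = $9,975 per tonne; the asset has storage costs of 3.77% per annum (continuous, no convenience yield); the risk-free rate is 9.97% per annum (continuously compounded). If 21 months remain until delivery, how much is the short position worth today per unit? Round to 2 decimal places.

Current fair forward for the remaining 21 months: F = S·e^((r + u)·T), (r + u) = 0.0997 + 0.0377 = 0.1374
F = 9975 · e^(0.1374 × 21/12) = 9975 × 1.27182134 = 12686.4179
Value of long forward = (F − K)·e^(−rT) = (12686.4179 − 13973) · e^(−0.0997·21/12)
= -1286.5821 × 0.83989785 = -1080.60
Short position value = −(long value) = $1080.60

$1080.60 per tonne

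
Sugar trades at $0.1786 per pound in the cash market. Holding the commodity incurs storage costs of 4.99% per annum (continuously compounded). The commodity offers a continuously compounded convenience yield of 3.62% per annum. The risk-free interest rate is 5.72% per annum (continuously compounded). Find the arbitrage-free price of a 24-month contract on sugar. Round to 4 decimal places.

$0.2058 per pound

Net carry = r + u − y = 0.0572 + 0.0499 − 0.0362 = 0.0709
F = S·e^((r+u−y)T) = 0.1786 · e^(0.0709 × 24/12) = 0.1786 · e^0.141800
= 0.1786 × 1.152346 = $0.2058 per pound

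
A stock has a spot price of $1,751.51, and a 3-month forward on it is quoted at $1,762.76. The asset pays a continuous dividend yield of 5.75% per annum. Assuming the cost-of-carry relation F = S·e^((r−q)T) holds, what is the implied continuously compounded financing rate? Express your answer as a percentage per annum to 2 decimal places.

8.31%

From F = S·e^((r−q)T): (r − q) = ln(F/S)/T
ln(1762.76/1751.51) = ln(1.006423) = 0.006402
(r − q) = 0.006402 / (3/12) = 0.025608
r = ln(F/S)/T + q = 0.025608 + 0.0575 = 0.083108
r = 8.31%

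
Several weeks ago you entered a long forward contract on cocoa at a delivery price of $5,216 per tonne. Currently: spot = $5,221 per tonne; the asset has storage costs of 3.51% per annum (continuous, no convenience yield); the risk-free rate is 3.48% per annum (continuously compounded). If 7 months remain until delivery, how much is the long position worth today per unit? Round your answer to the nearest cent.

$217.82 per tonne

Current fair forward for the remaining 7 months: F = S·e^((r + u)·T), (r + u) = 0.0348 + 0.0351 = 0.0699
F = 5221 · e^(0.0699 × 7/12) = 5221 × 1.04161772 = 5438.2861
Value of long forward = (F − K)·e^(−rT) = (5438.2861 − 5216) · e^(−0.0348·7/12)
= 222.2861 × 0.97990466 = 217.82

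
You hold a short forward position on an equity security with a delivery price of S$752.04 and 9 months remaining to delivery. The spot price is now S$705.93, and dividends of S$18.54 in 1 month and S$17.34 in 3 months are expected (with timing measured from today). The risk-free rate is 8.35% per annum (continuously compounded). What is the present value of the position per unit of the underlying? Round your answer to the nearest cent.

S$35.85

PV(remaining dividends) I = 18.54·e^(−0.0835·1/12) + 17.34·e^(−0.0835·3/12) = 35.3932
Current forward F = (S − I)·e^(rT) = (705.93 − 35.3932)·e^(0.0835·9/12) = 670.5368 × 1.064628 = 713.8723
Value (long) = (F − K)·e^(−rT) = (713.8723 − 752.04) × 0.939296 = -35.8508
Short position value = −(long value) = S$35.85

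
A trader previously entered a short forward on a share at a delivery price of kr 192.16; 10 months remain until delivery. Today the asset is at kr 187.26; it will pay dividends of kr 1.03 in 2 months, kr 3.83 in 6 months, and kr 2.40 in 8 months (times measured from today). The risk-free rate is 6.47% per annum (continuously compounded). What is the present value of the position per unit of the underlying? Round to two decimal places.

kr 1.84

PV(remaining dividends) I = 1.03·e^(−0.0647·2/12) + 3.83·e^(−0.0647·6/12) + 2.40·e^(−0.0647·8/12) = 7.0257
Current forward F = (S − I)·e^(rT) = (187.26 − 7.0257)·e^(0.0647·10/12) = 180.2343 × 1.055397 = 190.2187
Value (long) = (F − K)·e^(−rT) = (190.2187 − 192.16) × 0.947511 = -1.8394
Short position value = −(long value) = kr 1.84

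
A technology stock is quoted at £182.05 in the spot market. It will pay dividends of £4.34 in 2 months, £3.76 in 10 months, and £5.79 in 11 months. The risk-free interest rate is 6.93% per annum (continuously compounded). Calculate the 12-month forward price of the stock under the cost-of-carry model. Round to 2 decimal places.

£180.89

PV(dividends) I = 4.34·e^(−0.0693·2/12) + 3.76·e^(−0.0693·10/12) + 5.79·e^(−0.0693·11/12)
I = 4.2902 + 3.5490 + 5.4336 = 13.2728
F = (S − I)·e^(rT) = (182.05 − 13.2728) · e^(0.0693·12/12)
= 168.7772 · e^0.069300 = 168.7772 × 1.071758 = £180.89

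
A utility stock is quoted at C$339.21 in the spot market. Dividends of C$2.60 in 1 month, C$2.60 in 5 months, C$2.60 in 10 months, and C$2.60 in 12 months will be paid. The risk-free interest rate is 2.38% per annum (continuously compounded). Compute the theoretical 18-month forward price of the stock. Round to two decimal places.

C$340.91

PV(dividends) I = 2.60·e^(−0.0238·1/12) + 2.60·e^(−0.0238·5/12) + 2.60·e^(−0.0238·10/12) + 2.60·e^(−0.0238·12/12)
I = 2.5948 + 2.5743 + 2.5489 + 2.5389 = 10.2569
F = (S − I)·e^(rT) = (339.21 − 10.2569) · e^(0.0238·18/12)
= 328.9531 · e^0.035700 = 328.9531 × 1.036345 = C$340.91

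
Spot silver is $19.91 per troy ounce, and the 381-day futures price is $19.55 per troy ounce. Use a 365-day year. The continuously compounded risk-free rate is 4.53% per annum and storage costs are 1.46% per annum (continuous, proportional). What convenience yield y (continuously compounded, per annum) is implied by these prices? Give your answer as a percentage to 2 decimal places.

F = S·e^((r+u−y)T) ⇒ (r+u−y) = ln(F/S)/T
ln(19.55/19.91) = -0.018247; /T ⇒ -0.017481
y = r + u − ln(F/S)/T = 0.0453 + 0.0146 + 0.017481 = 0.077381
y = 7.74%

7.74%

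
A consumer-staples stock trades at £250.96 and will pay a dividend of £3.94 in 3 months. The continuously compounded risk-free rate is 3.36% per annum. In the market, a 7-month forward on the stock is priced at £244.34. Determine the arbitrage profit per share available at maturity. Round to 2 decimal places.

PV(dividends) I = 3.94·e^(−0.0336·3/12) = 3.9070
Fair forward F* = (S − I)·e^(rT) = (250.96 − 3.9070)·e^0.019600 = 247.0530 × 1.019793 = 251.9429
Market £244.34 < fair 251.9429: forward underpriced → reverse cash-and-carry (short the stock, invest proceeds at r, pay the dividends, go long the forward).
Profit at T = |F_mkt − F*| = |244.34 − 251.9429| = £7.60 per share

£7.60 per share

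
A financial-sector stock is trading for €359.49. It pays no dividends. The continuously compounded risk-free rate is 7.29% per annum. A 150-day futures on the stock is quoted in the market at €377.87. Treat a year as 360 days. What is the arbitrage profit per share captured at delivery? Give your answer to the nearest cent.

€7.29 per share

Fair futures: F* = S·e^(carry·T), with carry = r = 0.0729
F* = 359.49 · e^(0.0729 × 150/360) = 359.49 · e^0.030375 = 359.49 × 1.030841 = €370.5770
Market €377.87 > fair €370.5770: forward overpriced → cash-and-carry (buy spot, short the forward).
At maturity, profit = |F_mkt − F*| = |377.87 − 370.5770| = €7.29 per share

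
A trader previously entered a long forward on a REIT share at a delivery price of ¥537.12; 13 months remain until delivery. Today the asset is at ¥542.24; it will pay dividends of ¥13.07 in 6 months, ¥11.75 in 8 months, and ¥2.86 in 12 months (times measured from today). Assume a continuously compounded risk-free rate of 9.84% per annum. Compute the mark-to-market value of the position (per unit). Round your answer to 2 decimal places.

PV(remaining dividends) I = 13.07·e^(−0.0984·6/12) + 11.75·e^(−0.0984·8/12) + 2.86·e^(−0.0984·12/12) = 26.0384
Current forward F = (S − I)·e^(rT) = (542.24 − 26.0384)·e^(0.0984·13/12) = 516.2016 × 1.112489 = 574.2686
Value (long) = (F − K)·e^(−rT) = (574.2686 − 537.12) × 0.898885 = 33.3923
Value = ¥33.39

¥33.39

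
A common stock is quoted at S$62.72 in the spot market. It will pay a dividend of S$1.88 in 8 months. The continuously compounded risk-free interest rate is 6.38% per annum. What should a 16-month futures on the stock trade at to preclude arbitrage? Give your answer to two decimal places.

PV(dividends) I = 1.88·e^(−0.0638·8/12)
I = 1.8017
F = (S − I)·e^(rT) = (62.72 − 1.8017) · e^(0.0638·16/12)
= 60.9183 · e^0.085067 = 60.9183 × 1.088790 = S$66.33

S$66.33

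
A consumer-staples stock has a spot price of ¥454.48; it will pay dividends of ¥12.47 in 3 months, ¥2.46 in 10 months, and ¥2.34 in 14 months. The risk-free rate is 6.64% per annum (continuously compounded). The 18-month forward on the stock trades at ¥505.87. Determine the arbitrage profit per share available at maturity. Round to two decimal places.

PV(dividends) I = 12.47·e^(−0.0664·3/12) + 2.46·e^(−0.0664·10/12) + 2.34·e^(−0.0664·14/12) = 16.7579
Fair forward F* = (S − I)·e^(rT) = (454.48 − 16.7579)·e^0.099600 = 437.7221 × 1.104729 = 483.5643
Market ¥505.87 > fair 483.5643: forward overpriced → cash-and-carry (borrow at r, buy the stock and collect the dividends, short the forward).
Profit at T = |F_mkt − F*| = |505.87 − 483.5643| = ¥22.31 per share

¥22.31 per share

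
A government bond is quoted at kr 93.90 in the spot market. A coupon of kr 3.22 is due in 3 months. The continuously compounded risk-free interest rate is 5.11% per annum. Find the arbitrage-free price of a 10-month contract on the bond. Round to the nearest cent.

kr 94.67

PV(coupons) I = 3.22·e^(−0.0511·3/12)
I = 3.1791
F = (S − I)·e^(rT) = (93.90 − 3.1791) · e^(0.0511·10/12)
= 90.7209 · e^0.042583 = 90.7209 × 1.043503 = kr 94.67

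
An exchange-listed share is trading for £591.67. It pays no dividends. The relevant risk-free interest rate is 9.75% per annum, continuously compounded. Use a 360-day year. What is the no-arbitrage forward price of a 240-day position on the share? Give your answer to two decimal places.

£631.41

F = S·e^(rT) = 591.67 · e^(0.0975 × 240/360)
= 591.67 · e^0.065000 = 591.67 × 1.067159
F = £631.41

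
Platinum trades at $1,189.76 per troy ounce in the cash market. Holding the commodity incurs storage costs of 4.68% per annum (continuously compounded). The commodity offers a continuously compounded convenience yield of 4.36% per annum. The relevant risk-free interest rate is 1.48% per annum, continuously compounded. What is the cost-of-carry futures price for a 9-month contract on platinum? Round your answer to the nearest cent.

$1,205.93 per troy ounce

Net carry = r + u − y = 0.0148 + 0.0468 − 0.0436 = 0.0180
F = S·e^((r+u−y)T) = 1189.76 · e^(0.0180 × 9/12) = 1189.76 · e^0.01350000
= 1189.76 × 1.01359154 = $1,205.93 per troy ounce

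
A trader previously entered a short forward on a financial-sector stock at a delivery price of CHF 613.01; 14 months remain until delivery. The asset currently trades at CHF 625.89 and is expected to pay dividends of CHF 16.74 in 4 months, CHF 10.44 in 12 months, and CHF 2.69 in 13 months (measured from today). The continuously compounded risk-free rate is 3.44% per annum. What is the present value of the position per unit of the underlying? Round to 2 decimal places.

-CHF 7.77

PV(remaining dividends) I = 16.74·e^(−0.0344·4/12) + 10.44·e^(−0.0344·12/12) + 2.69·e^(−0.0344·13/12) = 29.2277
Current forward F = (S − I)·e^(rT) = (625.89 − 29.2277)·e^(0.0344·14/12) = 596.6623 × 1.040950 = 621.0956
Value (long) = (F − K)·e^(−rT) = (621.0956 − 613.01) × 0.960661 = 7.7675
Short position value = −(long value) = -CHF 7.77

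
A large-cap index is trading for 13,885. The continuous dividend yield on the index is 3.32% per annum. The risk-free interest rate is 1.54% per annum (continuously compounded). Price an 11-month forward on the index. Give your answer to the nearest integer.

13,660

F = S·e^((r − q)T) = 13885 · e^((0.0154 − 0.0332) × 11/12)
= 13885 · e^-0.016317 = 13885 × 0.983815
F = 13,660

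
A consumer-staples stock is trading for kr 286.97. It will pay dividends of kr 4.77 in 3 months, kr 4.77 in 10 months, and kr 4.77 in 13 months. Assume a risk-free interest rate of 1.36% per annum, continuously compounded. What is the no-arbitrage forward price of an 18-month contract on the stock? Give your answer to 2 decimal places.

kr 278.42

PV(dividends) I = 4.77·e^(−0.0136·3/12) + 4.77·e^(−0.0136·10/12) + 4.77·e^(−0.0136·13/12)
I = 4.7538 + 4.7162 + 4.7002 = 14.1702
F = (S − I)·e^(rT) = (286.97 − 14.1702) · e^(0.0136·18/12)
= 272.7998 · e^0.020400 = 272.7998 × 1.020610 = kr 278.42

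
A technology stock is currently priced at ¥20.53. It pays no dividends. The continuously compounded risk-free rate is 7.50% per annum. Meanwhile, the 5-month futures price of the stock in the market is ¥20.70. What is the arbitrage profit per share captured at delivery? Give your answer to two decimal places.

¥0.48 per share

Fair futures: F* = S·e^(carry·T), with carry = r = 0.0750
F* = 20.53 · e^(0.0750 × 5/12) = 20.53 · e^0.031250 = 20.53 × 1.031743 = ¥21.1817
Market ¥20.70 < fair ¥21.1817: forward underpriced → reverse cash-and-carry (short spot, go long the forward).
At maturity, profit = |F_mkt − F*| = |20.70 − 21.1817| = ¥0.48 per share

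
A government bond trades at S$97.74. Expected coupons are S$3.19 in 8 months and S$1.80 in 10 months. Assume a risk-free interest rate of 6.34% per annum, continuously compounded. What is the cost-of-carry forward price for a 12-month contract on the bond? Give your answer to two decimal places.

S$99.06

PV(coupons) I = 3.19·e^(−0.0634·8/12) + 1.80·e^(−0.0634·10/12)
I = 3.0580 + 1.7074 = 4.7654
F = (S − I)·e^(rT) = (97.74 − 4.7654) · e^(0.0634·12/12)
= 92.9746 · e^0.063400 = 92.9746 × 1.065453 = S$99.06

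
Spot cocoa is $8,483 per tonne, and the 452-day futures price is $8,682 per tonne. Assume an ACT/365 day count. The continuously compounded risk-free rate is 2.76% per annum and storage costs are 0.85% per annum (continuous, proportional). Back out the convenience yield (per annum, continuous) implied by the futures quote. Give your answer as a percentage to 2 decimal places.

F = S·e^((r+u−y)T) ⇒ (r+u−y) = ln(F/S)/T
ln(8682/8483) = 0.023188; /T ⇒ 0.018725
y = r + u − ln(F/S)/T = 0.0276 + 0.0085 − 0.018725 = 0.017375
y = 1.74%

1.74%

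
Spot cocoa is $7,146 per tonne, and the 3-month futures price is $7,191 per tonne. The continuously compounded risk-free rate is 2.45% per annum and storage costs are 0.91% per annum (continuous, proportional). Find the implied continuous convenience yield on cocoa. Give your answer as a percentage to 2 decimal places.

0.85%

F = S·e^((r+u−y)T) ⇒ (r+u−y) = ln(F/S)/T
ln(7191/7146) = 0.006277; /T ⇒ 0.025108
y = r + u − ln(F/S)/T = 0.0245 + 0.0091 − 0.025108 = 0.008492
y = 0.85%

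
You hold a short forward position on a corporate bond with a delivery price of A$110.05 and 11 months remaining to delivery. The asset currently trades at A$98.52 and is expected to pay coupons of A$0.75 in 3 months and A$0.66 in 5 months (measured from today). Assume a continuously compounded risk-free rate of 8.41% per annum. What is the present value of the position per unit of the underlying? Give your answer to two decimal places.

A$4.74

PV(remaining coupons) I = 0.75·e^(−0.0841·3/12) + 0.66·e^(−0.0841·5/12) = 1.3717
Current forward F = (S − I)·e^(rT) = (98.52 − 1.3717)·e^(0.0841·11/12) = 97.1483 × 1.080141 = 104.9339
Value (long) = (F − K)·e^(−rT) = (104.9339 − 110.05) × 0.925805 = -4.7365
Short position value = −(long value) = A$4.74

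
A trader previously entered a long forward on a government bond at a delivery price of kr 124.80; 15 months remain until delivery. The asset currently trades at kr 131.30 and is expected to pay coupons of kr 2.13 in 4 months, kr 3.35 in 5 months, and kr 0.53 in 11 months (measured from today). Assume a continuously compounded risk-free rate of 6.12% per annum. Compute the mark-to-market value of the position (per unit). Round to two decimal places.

kr 9.84

PV(remaining coupons) I = 2.13·e^(−0.0612·4/12) + 3.35·e^(−0.0612·5/12) + 0.53·e^(−0.0612·11/12) = 5.8537
Current forward F = (S − I)·e^(rT) = (131.30 − 5.8537)·e^(0.0612·15/12) = 125.4463 × 1.079502 = 135.4195
Value (long) = (F − K)·e^(−rT) = (135.4195 − 124.80) × 0.926353 = 9.8374
Value = kr 9.84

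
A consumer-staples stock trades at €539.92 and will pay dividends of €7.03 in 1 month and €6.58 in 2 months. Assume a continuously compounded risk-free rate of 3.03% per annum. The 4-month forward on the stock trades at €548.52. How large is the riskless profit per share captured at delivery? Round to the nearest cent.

€16.82 per share

PV(dividends) I = 7.03·e^(−0.0303·1/12) + 6.58·e^(−0.0303·2/12) = 13.5591
Fair forward F* = (S − I)·e^(rT) = (539.92 − 13.5591)·e^0.010100 = 526.3609 × 1.010151 = 531.7040
Market €548.52 > fair 531.7040: forward overpriced → cash-and-carry (borrow at r, buy the stock and collect the dividends, short the forward).
Profit at T = |F_mkt − F*| = |548.52 − 531.7040| = €16.82 per share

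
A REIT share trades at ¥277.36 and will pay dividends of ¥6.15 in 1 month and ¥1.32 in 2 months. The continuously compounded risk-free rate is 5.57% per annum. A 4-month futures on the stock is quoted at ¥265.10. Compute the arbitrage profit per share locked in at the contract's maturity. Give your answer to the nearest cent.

¥9.89 per share

PV(dividends) I = 6.15·e^(−0.0557·1/12) + 1.32·e^(−0.0557·2/12) = 7.4293
Fair futures F* = (S − I)·e^(rT) = (277.36 − 7.4293)·e^0.018567 = 269.9307 × 1.018740 = 274.9892
Market ¥265.10 < fair 274.9892: forward underpriced → reverse cash-and-carry (short the stock, invest proceeds at r, pay the dividends, go long the forward).
Profit at T = |F_mkt − F*| = |265.10 − 274.9892| = ¥9.89 per share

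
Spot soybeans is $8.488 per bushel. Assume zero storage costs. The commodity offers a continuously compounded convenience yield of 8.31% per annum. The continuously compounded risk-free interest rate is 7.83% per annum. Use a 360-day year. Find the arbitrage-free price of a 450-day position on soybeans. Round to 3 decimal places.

Net carry = r + u − y = 0.0783 + 0.0000 − 0.0831 = -0.0048
F = S·e^((r+u−y)T) = 8.488 · e^(-0.0048 × 450/360) = 8.488 · e^-0.006000
= 8.488 × 0.994018 = $8.437 per bushel

$8.437 per bushel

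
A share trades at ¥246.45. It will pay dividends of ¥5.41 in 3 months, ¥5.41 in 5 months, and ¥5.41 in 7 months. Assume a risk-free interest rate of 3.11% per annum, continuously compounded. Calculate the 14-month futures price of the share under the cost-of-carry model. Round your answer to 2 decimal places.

¥238.94

PV(dividends) I = 5.41·e^(−0.0311·3/12) + 5.41·e^(−0.0311·5/12) + 5.41·e^(−0.0311·7/12)
I = 5.3681 + 5.3403 + 5.3127 = 16.0211
F = (S − I)·e^(rT) = (246.45 − 16.0211) · e^(0.0311·14/12)
= 230.4289 · e^0.036283 = 230.4289 × 1.036949 = ¥238.94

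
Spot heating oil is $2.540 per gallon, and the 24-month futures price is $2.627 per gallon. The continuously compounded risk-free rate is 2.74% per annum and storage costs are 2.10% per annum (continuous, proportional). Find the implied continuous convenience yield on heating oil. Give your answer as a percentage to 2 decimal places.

3.16%

F = S·e^((r+u−y)T) ⇒ (r+u−y) = ln(F/S)/T
ln(2.627/2.540) = 0.033678; /T ⇒ 0.016839
y = r + u − ln(F/S)/T = 0.0274 + 0.0210 − 0.016839 = 0.031561
y = 3.16%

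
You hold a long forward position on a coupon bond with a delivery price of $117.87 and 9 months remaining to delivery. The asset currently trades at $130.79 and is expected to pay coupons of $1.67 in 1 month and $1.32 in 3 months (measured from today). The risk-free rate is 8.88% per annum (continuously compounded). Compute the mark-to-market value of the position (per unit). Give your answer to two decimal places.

$17.57

PV(remaining coupons) I = 1.67·e^(−0.0888·1/12) + 1.32·e^(−0.0888·3/12) = 2.9487
Current forward F = (S − I)·e^(rT) = (130.79 − 2.9487)·e^(0.0888·9/12) = 127.8413 × 1.068868 = 136.6455
Value (long) = (F − K)·e^(−rT) = (136.6455 − 117.87) × 0.935569 = 17.5658
Value = $17.57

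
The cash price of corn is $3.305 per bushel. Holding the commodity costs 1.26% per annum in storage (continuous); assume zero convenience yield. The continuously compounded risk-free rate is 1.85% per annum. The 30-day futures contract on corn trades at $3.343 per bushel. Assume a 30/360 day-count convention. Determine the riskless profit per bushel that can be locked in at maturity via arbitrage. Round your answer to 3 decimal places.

$0.029 per bushel

Fair futures: F* = S·e^(carry·T), with carry = (r + u) = 0.0185 + 0.0126 = 0.0311
F* = 3.305 · e^(0.0311 × 30/360) = 3.305 · e^0.002592 = 3.305 × 1.002595 = $3.3136
Market $3.343 > fair $3.3136: forward overpriced → cash-and-carry (buy spot, short the forward).
At maturity, profit = |F_mkt − F*| = |3.343 − 3.3136| = $0.029 per bushel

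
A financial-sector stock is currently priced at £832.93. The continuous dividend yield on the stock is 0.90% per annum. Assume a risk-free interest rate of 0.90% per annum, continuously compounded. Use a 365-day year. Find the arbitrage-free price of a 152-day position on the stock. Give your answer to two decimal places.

F = S·e^((r − q)T) = 832.93 · e^((0.0090 − 0.0090) × 152/365)
= 832.93 · e^0.000000 = 832.93 × 1.000000
F = £832.93

£832.93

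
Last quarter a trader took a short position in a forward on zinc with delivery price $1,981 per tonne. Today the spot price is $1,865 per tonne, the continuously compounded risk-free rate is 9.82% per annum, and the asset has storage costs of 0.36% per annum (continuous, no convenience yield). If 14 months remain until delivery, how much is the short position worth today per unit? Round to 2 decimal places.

-$106.29 per tonne

Current fair forward for the remaining 14 months: F = S·e^((r + u)·T), (r + u) = 0.0982 + 0.0036 = 0.1018
F = 1865 · e^(0.1018 × 14/12) = 1865 × 1.12610713 = 2100.1898
Value of long forward = (F − K)·e^(−rT) = (2100.1898 − 1981) · e^(−0.0982·14/12)
= 119.1898 × 0.89175249 = 106.29
Short position value = −(long value) = -$106.29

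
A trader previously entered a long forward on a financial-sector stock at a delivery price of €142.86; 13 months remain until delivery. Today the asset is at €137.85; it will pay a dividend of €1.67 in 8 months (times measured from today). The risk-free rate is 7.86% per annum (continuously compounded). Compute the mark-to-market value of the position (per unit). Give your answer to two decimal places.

PV(remaining dividends) I = 1.67·e^(−0.0786·8/12) = 1.5847
Current forward F = (S − I)·e^(rT) = (137.85 − 1.5847)·e^(0.0786·13/12) = 136.2653 × 1.088880 = 148.3766
Value (long) = (F − K)·e^(−rT) = (148.3766 − 142.86) × 0.918375 = 5.0663
Value = €5.07

€5.07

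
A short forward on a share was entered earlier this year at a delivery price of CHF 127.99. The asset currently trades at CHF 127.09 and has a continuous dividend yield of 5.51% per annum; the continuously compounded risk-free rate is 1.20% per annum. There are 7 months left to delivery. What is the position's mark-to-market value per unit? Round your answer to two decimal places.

Current fair forward for the remaining 7 months: F = S·e^((r − q)·T), (r − q) = 0.0120 − 0.0551 = -0.0431
F = 127.09 · e^(-0.0431 × 7/12) = 127.09 × 0.975172 = 123.9346
Value of long forward = (F − K)·e^(−rT) = (123.9346 − 127.99) · e^(−0.0120·7/12)
= -4.0554 × 0.993024 = -4.03
Short position value = −(long value) = CHF 4.03

CHF 4.03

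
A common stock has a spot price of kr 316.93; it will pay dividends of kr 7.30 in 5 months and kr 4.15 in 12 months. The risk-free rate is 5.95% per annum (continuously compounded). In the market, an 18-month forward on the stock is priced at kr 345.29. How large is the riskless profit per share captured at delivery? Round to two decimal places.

PV(dividends) I = 7.30·e^(−0.0595·5/12) + 4.15·e^(−0.0595·12/12) = 11.0315
Fair forward F* = (S − I)·e^(rT) = (316.93 − 11.0315)·e^0.089250 = 305.8985 × 1.093354 = 334.4553
Market kr 345.29 > fair 334.4553: forward overpriced → cash-and-carry (borrow at r, buy the stock and collect the dividends, short the forward).
Profit at T = |F_mkt − F*| = |345.29 − 334.4553| = kr 10.83 per share

kr 10.83 per share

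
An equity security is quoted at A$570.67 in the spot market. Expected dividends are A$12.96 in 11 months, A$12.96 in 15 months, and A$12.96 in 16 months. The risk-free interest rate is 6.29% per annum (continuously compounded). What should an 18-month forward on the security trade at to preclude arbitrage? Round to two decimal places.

A$587.43

PV(dividends) I = 12.96·e^(−0.0629·11/12) + 12.96·e^(−0.0629·15/12) + 12.96·e^(−0.0629·16/12)
I = 12.2339 + 11.9800 + 11.9174 = 36.1313
F = (S − I)·e^(rT) = (570.67 − 36.1313) · e^(0.0629·18/12)
= 534.5387 · e^0.094350 = 534.5387 × 1.098944 = A$587.43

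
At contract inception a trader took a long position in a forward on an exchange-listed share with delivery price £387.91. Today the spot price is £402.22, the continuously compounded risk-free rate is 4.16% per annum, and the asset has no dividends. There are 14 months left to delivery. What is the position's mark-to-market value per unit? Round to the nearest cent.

Current fair forward for the remaining 14 months: F = S·e^(r·T), r = 0.0416
F = 402.22 · e^(0.0416 × 14/12) = 402.22 × 1.049730 = 422.2224
Value of long forward = (F − K)·e^(−rT) = (422.2224 − 387.91) · e^(−0.0416·14/12)
= 34.3124 × 0.952626 = 32.69

£32.69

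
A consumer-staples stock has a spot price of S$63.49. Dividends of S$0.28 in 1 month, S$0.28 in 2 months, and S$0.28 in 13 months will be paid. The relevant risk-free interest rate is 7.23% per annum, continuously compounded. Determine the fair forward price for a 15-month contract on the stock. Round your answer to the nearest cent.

PV(dividends) I = 0.28·e^(−0.0723·1/12) + 0.28·e^(−0.0723·2/12) + 0.28·e^(−0.0723·13/12)
I = 0.2783 + 0.2766 + 0.2589 = 0.8138
F = (S − I)·e^(rT) = (63.49 − 0.8138) · e^(0.0723·15/12)
= 62.6762 · e^0.090375 = 62.6762 × 1.094585 = S$68.60

S$68.60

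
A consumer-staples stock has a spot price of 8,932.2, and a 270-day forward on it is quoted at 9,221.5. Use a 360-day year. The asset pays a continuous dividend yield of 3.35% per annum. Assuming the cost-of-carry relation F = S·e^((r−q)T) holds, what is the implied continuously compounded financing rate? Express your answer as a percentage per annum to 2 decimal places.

From F = S·e^((r−q)T): (r − q) = ln(F/S)/T
ln(9221.5/8932.2) = ln(1.032388) = 0.031875
(r − q) = 0.031875 / (270/360) = 0.042500
r = ln(F/S)/T + q = 0.042500 + 0.0335 = 0.076000
r = 7.60%

7.60%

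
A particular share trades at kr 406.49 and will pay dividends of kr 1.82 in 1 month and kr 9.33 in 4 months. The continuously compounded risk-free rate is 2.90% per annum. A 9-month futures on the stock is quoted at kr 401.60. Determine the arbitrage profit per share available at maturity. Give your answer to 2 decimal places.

PV(dividends) I = 1.82·e^(−0.0290·1/12) + 9.33·e^(−0.0290·4/12) = 11.0559
Fair futures F* = (S − I)·e^(rT) = (406.49 − 11.0559)·e^0.021750 = 395.4341 × 1.021988 = 404.1289
Market kr 401.60 < fair 404.1289: forward underpriced → reverse cash-and-carry (short the stock, invest proceeds at r, pay the dividends, go long the forward).
Profit at T = |F_mkt − F*| = |401.60 − 404.1289| = kr 2.53 per share

kr 2.53 per share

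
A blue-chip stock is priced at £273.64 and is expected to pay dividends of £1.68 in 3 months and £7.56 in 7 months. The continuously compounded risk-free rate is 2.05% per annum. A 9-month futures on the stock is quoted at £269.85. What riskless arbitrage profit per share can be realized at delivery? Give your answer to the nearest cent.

£1.25 per share

PV(dividends) I = 1.68·e^(−0.0205·3/12) + 7.56·e^(−0.0205·7/12) = 9.1415
Fair futures F* = (S − I)·e^(rT) = (273.64 − 9.1415)·e^0.015375 = 264.4985 × 1.015494 = 268.5966
Market £269.85 > fair 268.5966: forward overpriced → cash-and-carry (borrow at r, buy the stock and collect the dividends, short the forward).
Profit at T = |F_mkt − F*| = |269.85 − 268.5966| = £1.25 per share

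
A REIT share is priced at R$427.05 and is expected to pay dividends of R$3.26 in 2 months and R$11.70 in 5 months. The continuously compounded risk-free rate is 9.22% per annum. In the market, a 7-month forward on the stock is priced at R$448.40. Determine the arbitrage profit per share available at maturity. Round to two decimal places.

R$13.02 per share

PV(dividends) I = 3.26·e^(−0.0922·2/12) + 11.70·e^(−0.0922·5/12) = 14.4693
Fair forward F* = (S − I)·e^(rT) = (427.05 − 14.4693)·e^0.053783 = 412.5807 × 1.055256 = 435.3783
Market R$448.40 > fair 435.3783: forward overpriced → cash-and-carry (borrow at r, buy the stock and collect the dividends, short the forward).
Profit at T = |F_mkt − F*| = |448.40 − 435.3783| = R$13.02 per share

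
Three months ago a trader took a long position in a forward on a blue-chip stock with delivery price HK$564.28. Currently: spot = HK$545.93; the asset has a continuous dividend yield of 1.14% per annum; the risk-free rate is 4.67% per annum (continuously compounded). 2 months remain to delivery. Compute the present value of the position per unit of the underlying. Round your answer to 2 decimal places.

-HK$15.01

Current fair forward for the remaining 2 months: F = S·e^((r − q)·T), (r − q) = 0.0467 − 0.0114 = 0.0353
F = 545.93 · e^(0.0353 × 2/12) = 545.93 × 1.005901 = 549.1515
Value of long forward = (F − K)·e^(−rT) = (549.1515 − 564.28) · e^(−0.0467·2/12)
= -15.1285 × 0.992247 = -15.01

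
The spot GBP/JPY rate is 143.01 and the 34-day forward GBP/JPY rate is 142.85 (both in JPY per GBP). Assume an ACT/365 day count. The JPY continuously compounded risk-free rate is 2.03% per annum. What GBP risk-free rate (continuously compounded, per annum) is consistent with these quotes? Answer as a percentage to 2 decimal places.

3.23%

F = S·e^((r_JPY − r_GBP)T) ⇒ r_GBP = r_JPY − ln(F/S)/T
ln(142.85/143.01) = -0.001119; /(34/365) = -0.012013
r_GBP = 0.0203 + 0.012013 = 0.032313
r_GBP = 3.23%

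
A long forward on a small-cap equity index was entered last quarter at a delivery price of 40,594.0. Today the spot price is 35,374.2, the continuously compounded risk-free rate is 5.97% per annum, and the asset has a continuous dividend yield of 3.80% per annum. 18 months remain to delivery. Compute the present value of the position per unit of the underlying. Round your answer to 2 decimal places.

-3702.56

Current fair forward for the remaining 18 months: F = S·e^((r − q)·T), (r − q) = 0.0597 − 0.0380 = 0.0217
F = 35374.2 · e^(0.0217 × 18/12) = 35374.2 × 1.03308555 = 36544.5749
Value of long forward = (F − K)·e^(−rT) = (36544.5749 − 40594.0) · e^(−0.0597·18/12)
= -4049.4251 × 0.91434255 = -3702.56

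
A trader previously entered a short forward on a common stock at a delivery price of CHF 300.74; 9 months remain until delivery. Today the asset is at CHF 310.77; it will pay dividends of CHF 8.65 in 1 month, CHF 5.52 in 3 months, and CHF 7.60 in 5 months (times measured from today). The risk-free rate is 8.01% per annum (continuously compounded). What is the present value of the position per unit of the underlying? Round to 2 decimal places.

PV(remaining dividends) I = 8.65·e^(−0.0801·1/12) + 5.52·e^(−0.0801·3/12) + 7.60·e^(−0.0801·5/12) = 21.3536
Current forward F = (S − I)·e^(rT) = (310.77 − 21.3536)·e^(0.0801·9/12) = 289.4164 × 1.061916 = 307.3359
Value (long) = (F − K)·e^(−rT) = (307.3359 − 300.74) × 0.941694 = 6.2113
Short position value = −(long value) = -CHF 6.21

-CHF 6.21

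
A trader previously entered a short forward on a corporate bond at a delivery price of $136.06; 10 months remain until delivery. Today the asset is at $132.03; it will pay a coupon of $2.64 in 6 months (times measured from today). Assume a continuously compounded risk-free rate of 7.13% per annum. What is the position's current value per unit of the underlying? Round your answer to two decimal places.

PV(remaining coupons) I = 2.64·e^(−0.0713·6/12) = 2.5475
Current forward F = (S − I)·e^(rT) = (132.03 − 2.5475)·e^(0.0713·10/12) = 129.4825 × 1.061217 = 137.4090
Value (long) = (F − K)·e^(−rT) = (137.4090 − 136.06) × 0.942314 = 1.2712
Short position value = −(long value) = -$1.27

-$1.27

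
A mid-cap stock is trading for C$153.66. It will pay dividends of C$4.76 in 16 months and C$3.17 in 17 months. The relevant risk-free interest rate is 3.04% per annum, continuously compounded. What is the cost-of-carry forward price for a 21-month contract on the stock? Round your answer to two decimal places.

PV(dividends) I = 4.76·e^(−0.0304·16/12) + 3.17·e^(−0.0304·17/12)
I = 4.5709 + 3.0364 = 7.6073
F = (S − I)·e^(rT) = (153.66 − 7.6073) · e^(0.0304·21/12)
= 146.0527 · e^0.053200 = 146.0527 × 1.054641 = C$154.03

C$154.03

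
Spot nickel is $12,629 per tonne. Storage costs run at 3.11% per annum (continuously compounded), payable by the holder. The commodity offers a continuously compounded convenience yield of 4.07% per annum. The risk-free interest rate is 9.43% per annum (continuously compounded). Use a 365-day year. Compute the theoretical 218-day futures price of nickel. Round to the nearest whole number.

$13,284 per tonne

Net carry = r + u − y = 0.0943 + 0.0311 − 0.0407 = 0.0847
F = S·e^((r+u−y)T) = 12629 · e^(0.0847 × 218/365) = 12629 · e^0.050588
= 12629 × 1.051889 = $13,284 per tonne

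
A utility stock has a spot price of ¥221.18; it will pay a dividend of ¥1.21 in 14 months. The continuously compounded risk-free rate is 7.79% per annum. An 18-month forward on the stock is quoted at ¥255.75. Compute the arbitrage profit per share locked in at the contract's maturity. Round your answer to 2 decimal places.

PV(dividends) I = 1.21·e^(−0.0779·14/12) = 1.1049
Fair forward F* = (S − I)·e^(rT) = (221.18 − 1.1049)·e^0.116850 = 220.0751 × 1.123951 = 247.3536
Market ¥255.75 > fair 247.3536: forward overpriced → cash-and-carry (borrow at r, buy the stock and collect the dividends, short the forward).
Profit at T = |F_mkt − F*| = |255.75 − 247.3536| = ¥8.40 per share

¥8.40 per share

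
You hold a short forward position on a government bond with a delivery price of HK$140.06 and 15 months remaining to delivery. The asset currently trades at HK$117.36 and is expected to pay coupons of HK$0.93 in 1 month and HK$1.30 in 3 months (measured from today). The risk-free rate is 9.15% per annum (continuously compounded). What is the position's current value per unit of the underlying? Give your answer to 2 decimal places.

HK$9.76

PV(remaining coupons) I = 0.93·e^(−0.0915·1/12) + 1.30·e^(−0.0915·3/12) = 2.1935
Current forward F = (S − I)·e^(rT) = (117.36 − 2.1935)·e^(0.0915·15/12) = 115.1665 × 1.121172 = 129.1215
Value (long) = (F − K)·e^(−rT) = (129.1215 − 140.06) × 0.891923 = -9.7563
Short position value = −(long value) = HK$9.76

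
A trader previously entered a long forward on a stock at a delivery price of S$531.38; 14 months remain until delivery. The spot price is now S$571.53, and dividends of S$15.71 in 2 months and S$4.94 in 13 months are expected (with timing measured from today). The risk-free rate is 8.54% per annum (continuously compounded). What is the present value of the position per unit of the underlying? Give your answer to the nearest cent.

S$70.55

PV(remaining dividends) I = 15.71·e^(−0.0854·2/12) + 4.94·e^(−0.0854·13/12) = 19.9915
Current forward F = (S − I)·e^(rT) = (571.53 − 19.9915)·e^(0.0854·14/12) = 551.5385 × 1.104766 = 609.3210
Value (long) = (F − K)·e^(−rT) = (609.3210 − 531.38) × 0.905169 = 70.5498
Value = S$70.55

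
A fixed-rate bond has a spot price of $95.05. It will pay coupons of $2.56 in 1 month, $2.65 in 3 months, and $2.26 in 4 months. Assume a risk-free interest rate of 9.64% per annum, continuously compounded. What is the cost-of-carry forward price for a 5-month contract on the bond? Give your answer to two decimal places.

$91.33

PV(coupons) I = 2.56·e^(−0.0964·1/12) + 2.65·e^(−0.0964·3/12) + 2.26·e^(−0.0964·4/12)
I = 2.5395 + 2.5869 + 2.1885 = 7.3149
F = (S − I)·e^(rT) = (95.05 − 7.3149) · e^(0.0964·5/12)
= 87.7351 · e^0.040167 = 87.7351 × 1.040985 = $91.33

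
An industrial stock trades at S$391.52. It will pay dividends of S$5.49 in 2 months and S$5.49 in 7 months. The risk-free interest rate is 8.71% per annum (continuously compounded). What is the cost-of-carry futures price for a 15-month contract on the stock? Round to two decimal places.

PV(dividends) I = 5.49·e^(−0.0871·2/12) + 5.49·e^(−0.0871·7/12)
I = 5.4109 + 5.2180 = 10.6289
F = (S − I)·e^(rT) = (391.52 − 10.6289) · e^(0.0871·15/12)
= 380.8911 · e^0.108875 = 380.8911 × 1.115023 = S$424.70

S$424.70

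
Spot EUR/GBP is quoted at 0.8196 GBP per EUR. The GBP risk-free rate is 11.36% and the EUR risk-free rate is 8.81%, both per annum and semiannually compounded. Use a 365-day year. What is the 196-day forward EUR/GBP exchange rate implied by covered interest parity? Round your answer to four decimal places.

By covered interest parity, F = S · (1+r_GBP/2)^(2T) / (1+r_EUR/2)^(2T)
= 0.8196 × 1.061128 / 1.047385 = 0.8196 × 1.013121
F = 0.8304 GBP per EUR

0.8304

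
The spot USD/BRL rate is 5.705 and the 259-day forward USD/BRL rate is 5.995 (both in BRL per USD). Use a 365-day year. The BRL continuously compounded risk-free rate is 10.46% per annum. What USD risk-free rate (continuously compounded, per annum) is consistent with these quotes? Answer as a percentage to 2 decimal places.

F = S·e^((r_BRL − r_USD)T) ⇒ r_USD = r_BRL − ln(F/S)/T
ln(5.995/5.705) = 0.049583; /(259/365) = 0.069876
r_USD = 0.1046 − 0.069876 = 0.034724
r_USD = 3.47%

3.47%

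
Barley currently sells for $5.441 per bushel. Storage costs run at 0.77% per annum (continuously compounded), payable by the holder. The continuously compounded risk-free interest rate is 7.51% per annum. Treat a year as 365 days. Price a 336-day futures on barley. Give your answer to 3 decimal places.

Net carry = r + u − y = 0.0751 + 0.0077 − 0.0000 = 0.0828
F = S·e^((r+u−y)T) = 5.441 · e^(0.0828 × 336/365) = 5.441 · e^0.076221
= 5.441 × 1.079201 = $5.872 per bushel

$5.872 per bushel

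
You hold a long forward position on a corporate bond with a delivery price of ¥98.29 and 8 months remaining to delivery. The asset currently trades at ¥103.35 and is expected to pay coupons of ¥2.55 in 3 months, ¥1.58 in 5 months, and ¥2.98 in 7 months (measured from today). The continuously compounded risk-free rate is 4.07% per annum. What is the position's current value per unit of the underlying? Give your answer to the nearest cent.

PV(remaining coupons) I = 2.55·e^(−0.0407·3/12) + 1.58·e^(−0.0407·5/12) + 2.98·e^(−0.0407·7/12) = 6.9877
Current forward F = (S − I)·e^(rT) = (103.35 − 6.9877)·e^(0.0407·8/12) = 96.3623 × 1.027505 = 99.0127
Value (long) = (F − K)·e^(−rT) = (99.0127 − 98.29) × 0.973231 = 0.7034
Value = ¥0.70

¥0.70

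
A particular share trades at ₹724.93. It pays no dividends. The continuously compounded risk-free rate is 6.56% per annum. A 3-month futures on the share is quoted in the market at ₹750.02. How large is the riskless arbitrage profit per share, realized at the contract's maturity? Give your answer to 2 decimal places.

Fair futures: F* = S·e^(carry·T), with carry = r = 0.0656
F* = 724.93 · e^(0.0656 × 3/12) = 724.93 · e^0.016400 = 724.93 × 1.016535 = ₹736.9167
Market ₹750.02 > fair ₹736.9167: forward overpriced → cash-and-carry (buy spot, short the forward).
At maturity, profit = |F_mkt − F*| = |750.02 − 736.9167| = ₹13.10 per share

₹13.10 per share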